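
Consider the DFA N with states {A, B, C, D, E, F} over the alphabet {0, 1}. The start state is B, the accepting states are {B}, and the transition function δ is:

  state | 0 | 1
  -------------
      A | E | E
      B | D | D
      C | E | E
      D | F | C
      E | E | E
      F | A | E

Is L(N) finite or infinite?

finite

The useful states (reachable from B and able to reach an accepting state) are {B}.
Restricted to these states the transition graph has no cycle, so every accepting path has bounded length and L is finite.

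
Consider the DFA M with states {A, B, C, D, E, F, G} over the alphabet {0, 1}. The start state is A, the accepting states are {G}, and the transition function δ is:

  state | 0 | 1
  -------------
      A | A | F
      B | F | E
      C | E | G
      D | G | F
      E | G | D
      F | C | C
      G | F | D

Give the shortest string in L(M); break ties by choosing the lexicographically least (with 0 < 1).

101

A breadth-first search from A reaches an accepting state first via the path A → F → C → G on input 101.
No string of length < 3 is accepted (BFS exhausts all shorter strings without reaching an accepting state), and 101 is the lexicographically least accepting string of length 3.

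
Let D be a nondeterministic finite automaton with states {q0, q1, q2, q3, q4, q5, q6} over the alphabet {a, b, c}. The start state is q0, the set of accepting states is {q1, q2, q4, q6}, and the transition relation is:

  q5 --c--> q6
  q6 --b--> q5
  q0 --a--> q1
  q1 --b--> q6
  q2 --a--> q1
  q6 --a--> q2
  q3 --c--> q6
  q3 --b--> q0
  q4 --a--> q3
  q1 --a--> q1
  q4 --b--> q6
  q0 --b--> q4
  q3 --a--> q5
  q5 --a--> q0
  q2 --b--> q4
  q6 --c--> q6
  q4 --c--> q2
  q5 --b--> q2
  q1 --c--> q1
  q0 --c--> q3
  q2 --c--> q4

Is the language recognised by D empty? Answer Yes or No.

No

The string a is accepted: the run q0 → q1 ends in the accepting state q1.
Since at least one string is accepted, L(D) is not empty.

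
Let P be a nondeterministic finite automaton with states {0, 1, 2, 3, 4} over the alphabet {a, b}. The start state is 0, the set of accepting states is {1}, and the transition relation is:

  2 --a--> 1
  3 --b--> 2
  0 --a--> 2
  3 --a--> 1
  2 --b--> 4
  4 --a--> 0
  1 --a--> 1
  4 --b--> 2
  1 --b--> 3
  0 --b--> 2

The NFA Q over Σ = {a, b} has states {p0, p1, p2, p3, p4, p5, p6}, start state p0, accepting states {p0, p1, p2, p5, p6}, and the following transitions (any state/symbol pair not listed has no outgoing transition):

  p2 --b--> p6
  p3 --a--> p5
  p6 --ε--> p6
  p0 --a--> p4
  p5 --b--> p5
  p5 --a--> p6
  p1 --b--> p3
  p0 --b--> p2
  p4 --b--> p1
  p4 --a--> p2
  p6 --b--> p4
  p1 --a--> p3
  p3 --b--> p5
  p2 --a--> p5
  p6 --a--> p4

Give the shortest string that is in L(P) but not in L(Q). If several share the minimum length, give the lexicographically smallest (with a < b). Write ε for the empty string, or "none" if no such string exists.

The string aaba is accepted by P but not by Q.
No shorter string lies in the difference, and aaba is the lexicographically first length-4 string in L(P) \ L(Q).

aaba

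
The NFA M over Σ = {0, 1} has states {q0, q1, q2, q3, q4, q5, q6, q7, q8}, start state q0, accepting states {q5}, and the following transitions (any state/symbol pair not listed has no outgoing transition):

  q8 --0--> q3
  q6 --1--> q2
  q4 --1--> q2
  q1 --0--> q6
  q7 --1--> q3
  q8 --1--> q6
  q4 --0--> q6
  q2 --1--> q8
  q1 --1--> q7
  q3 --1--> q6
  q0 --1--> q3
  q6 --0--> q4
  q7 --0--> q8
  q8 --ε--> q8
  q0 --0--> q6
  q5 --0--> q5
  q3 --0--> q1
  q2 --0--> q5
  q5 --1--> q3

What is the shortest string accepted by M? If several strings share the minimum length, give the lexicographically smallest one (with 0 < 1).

010

A breadth-first search from q0 reaches an accepting state first via the path q0 → q6 → q2 → q5 on input 010.
No string of length < 3 is accepted (BFS exhausts all shorter strings without reaching an accepting state), and 010 is the lexicographically least accepting string of length 3.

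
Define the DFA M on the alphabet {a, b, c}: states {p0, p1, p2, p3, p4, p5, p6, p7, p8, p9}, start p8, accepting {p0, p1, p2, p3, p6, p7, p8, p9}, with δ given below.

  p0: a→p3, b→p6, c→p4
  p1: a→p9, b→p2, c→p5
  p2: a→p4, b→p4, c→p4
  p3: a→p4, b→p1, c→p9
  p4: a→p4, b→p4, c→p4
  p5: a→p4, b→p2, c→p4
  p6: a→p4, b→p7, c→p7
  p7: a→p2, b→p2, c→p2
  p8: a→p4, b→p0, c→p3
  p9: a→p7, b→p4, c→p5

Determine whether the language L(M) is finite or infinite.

The useful states (reachable from p8 and able to reach an accepting state) are {p0, p1, p2, p3, p5, p6, p7, p8, p9}.
Restricted to these states the transition graph has no cycle, so every accepting path has bounded length and L is finite.

finite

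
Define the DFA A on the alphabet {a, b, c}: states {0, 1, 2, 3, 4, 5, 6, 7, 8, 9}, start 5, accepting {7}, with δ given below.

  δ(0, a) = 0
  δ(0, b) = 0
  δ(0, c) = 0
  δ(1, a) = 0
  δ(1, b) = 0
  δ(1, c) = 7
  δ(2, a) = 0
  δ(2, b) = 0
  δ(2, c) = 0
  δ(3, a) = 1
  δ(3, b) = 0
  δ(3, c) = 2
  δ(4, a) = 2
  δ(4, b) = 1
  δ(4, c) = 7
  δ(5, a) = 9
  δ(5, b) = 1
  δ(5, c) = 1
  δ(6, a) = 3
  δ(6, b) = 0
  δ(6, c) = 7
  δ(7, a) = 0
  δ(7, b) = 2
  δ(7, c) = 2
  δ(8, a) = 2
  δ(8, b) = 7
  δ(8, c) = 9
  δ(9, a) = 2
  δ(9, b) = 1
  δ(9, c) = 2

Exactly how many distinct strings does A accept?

The useful subgraph on states {1, 5, 7, 9} is acyclic, so L(A) is finite; the longest accepting path visits 4 useful states, giving maximum string length 3.
Counting accepting paths from 5 by length: 2 of length 2, 1 of length 3. Total 3.

3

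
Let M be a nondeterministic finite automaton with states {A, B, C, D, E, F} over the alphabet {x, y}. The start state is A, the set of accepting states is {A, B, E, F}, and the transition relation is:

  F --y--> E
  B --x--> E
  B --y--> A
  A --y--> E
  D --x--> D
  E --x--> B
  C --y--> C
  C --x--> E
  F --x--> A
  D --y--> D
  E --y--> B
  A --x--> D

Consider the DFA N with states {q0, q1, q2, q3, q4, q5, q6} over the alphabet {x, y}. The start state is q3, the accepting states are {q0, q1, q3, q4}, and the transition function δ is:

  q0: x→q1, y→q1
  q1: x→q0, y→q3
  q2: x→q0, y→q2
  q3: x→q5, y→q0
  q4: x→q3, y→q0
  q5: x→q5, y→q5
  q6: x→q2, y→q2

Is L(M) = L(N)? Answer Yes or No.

Yes

Exploring the product automaton M × N from the start pair (A, q3), following both machines on each input symbol, reaches 4 state pairs: (A, q3), (D, q5), (E, q0), (B, q1).
M accepts in {A, B, E, F} and N accepts in {q0, q1, q3, q4}. In every reachable pair the two components are either both accepting — (A, q3), (E, q0), (B, q1) — or both non-accepting, so no string is accepted by exactly one of the machines: L(M) \ L(N) and L(N) \ L(M) are both empty.
Hence every string is accepted by M iff it is accepted by N, and the two languages coincide.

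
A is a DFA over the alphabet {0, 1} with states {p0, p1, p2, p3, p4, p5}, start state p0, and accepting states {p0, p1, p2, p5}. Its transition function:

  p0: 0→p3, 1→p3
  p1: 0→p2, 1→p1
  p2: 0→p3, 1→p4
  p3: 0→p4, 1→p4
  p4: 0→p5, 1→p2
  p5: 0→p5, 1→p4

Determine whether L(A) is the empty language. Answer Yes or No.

The empty string ε is accepted: the run p0 ends in the accepting state p0.
Since at least one string is accepted, L(A) is not empty.

No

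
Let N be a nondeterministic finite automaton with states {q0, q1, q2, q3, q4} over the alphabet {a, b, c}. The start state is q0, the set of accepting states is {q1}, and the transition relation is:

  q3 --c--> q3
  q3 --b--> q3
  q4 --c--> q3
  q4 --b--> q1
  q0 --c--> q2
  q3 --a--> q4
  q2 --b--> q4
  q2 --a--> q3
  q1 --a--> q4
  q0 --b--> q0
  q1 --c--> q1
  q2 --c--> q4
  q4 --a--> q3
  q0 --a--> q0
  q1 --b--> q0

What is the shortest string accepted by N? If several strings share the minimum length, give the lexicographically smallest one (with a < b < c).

cbb

A breadth-first search from q0 reaches an accepting state first via the path q0 → q2 → q4 → q1 on input cbb.
No string of length < 3 is accepted (BFS exhausts all shorter strings without reaching an accepting state), and cbb is the lexicographically least accepting string of length 3.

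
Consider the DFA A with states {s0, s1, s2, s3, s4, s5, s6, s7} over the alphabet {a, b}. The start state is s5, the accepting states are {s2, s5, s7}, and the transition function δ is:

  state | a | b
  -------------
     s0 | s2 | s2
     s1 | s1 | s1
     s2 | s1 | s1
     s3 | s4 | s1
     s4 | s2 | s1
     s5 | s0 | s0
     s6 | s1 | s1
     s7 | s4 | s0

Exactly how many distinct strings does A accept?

5

The useful subgraph on states {s0, s2, s5} is acyclic, so L(A) is finite; the longest accepting path visits 3 useful states, giving maximum string length 2.
Counting accepting paths from s5 by length: 1 of length 0, 4 of length 2. Total 5.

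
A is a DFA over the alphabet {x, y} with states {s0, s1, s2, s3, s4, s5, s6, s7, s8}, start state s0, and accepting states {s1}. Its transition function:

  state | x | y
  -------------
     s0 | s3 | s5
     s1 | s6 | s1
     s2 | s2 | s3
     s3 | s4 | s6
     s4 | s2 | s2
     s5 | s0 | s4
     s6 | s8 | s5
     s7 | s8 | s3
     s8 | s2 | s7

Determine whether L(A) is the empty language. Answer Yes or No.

Yes

The states reachable from the start state are {s0, s2, s3, s4, s5, s6, s7, s8}.
None of the accepting states {s1} is reachable, so no string is accepted and L(A) = ∅.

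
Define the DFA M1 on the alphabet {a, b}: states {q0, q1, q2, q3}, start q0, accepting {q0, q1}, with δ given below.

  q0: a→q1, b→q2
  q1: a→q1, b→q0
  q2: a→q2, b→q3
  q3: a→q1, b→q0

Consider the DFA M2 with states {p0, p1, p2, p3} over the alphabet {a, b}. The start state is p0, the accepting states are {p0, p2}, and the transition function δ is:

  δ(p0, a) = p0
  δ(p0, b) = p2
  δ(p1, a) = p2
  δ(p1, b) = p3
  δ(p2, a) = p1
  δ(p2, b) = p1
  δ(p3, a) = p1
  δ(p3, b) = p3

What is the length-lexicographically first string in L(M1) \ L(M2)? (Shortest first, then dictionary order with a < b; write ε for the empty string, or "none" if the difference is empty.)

aba

The string aba is accepted by M1 but not by M2.
No shorter string lies in the difference, and aba is the lexicographically first length-3 string in L(M1) \ L(M2).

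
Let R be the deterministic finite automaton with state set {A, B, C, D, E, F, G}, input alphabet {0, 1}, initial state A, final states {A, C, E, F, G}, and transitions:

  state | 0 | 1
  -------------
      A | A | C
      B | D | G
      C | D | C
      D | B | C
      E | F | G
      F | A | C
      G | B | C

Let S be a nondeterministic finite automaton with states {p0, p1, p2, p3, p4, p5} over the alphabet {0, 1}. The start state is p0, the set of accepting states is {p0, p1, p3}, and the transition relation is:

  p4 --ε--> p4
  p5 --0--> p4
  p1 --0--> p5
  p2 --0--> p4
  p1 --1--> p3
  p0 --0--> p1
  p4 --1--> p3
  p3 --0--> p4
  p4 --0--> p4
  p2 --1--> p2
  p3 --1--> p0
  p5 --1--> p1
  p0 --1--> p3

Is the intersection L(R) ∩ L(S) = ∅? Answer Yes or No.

The empty string ε is accepted by both R and S.
Hence L(R) ∩ L(S) ≠ ∅.

No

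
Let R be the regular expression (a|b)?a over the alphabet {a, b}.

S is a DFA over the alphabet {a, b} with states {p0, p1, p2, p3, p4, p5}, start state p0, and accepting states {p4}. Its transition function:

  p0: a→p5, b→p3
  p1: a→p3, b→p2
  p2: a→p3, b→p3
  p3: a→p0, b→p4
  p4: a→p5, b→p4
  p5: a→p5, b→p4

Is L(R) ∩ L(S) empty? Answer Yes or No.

Yes

Converting the expression R to a DFA (subset construction, then merging equivalent states) gives the minimal DFA with states {r0, r1, r2, r3, r4}, start state r0, accepting states {r1, r3} and transitions r0: a→r1, b→r2; r1: a→r3, b→r4; r2: a→r3, b→r4; r3: a→r4, b→r4; r4: a→r4, b→r4.
Exploring the product automaton R × S from the start pair (r0, p0), following both machines on each input symbol, reaches 9 state pairs: (r0, p0), (r1, p5), (r2, p3), (r3, p5), (r4, p4), (r3, p0), (r4, p5), (r4, p3), (r4, p0).
R accepts in {r1, r3} and S accepts in {p4}; no reachable pair has both components accepting, so no string drives both machines to acceptance simultaneously and L(R) ∩ L(S) = ∅.
So no string is accepted by both, and the intersection is empty.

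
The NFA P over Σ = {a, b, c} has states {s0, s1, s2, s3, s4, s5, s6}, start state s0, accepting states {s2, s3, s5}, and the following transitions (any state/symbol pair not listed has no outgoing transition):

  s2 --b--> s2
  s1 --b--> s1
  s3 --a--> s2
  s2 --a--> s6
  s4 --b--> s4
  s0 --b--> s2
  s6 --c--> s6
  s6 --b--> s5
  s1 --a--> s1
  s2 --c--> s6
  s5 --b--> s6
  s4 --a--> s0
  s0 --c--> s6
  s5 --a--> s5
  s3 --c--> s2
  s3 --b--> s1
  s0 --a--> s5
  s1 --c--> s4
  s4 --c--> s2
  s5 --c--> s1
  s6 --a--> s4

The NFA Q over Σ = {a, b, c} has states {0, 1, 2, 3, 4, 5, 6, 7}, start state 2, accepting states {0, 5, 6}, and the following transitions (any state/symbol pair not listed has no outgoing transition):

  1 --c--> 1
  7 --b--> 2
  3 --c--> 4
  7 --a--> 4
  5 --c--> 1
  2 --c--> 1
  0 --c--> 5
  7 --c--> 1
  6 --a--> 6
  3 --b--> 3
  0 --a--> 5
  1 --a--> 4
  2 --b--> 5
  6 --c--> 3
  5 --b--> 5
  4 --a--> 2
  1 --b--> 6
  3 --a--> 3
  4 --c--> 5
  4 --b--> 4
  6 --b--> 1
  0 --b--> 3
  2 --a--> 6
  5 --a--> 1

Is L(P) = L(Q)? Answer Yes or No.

Yes

Exploring the product automaton P × Q from the start pair (s0, 2), following both machines on each input symbol, reaches 6 state pairs: (s0, 2), (s5, 6), (s2, 5), (s6, 1), (s1, 3), (s4, 4).
P accepts in {s2, s3, s5} and Q accepts in {0, 5, 6}. In every reachable pair the two components are either both accepting — (s5, 6), (s2, 5) — or both non-accepting, so no string is accepted by exactly one of the machines: L(P) \ L(Q) and L(Q) \ L(P) are both empty.
Hence every string is accepted by P iff it is accepted by Q, and the two languages coincide.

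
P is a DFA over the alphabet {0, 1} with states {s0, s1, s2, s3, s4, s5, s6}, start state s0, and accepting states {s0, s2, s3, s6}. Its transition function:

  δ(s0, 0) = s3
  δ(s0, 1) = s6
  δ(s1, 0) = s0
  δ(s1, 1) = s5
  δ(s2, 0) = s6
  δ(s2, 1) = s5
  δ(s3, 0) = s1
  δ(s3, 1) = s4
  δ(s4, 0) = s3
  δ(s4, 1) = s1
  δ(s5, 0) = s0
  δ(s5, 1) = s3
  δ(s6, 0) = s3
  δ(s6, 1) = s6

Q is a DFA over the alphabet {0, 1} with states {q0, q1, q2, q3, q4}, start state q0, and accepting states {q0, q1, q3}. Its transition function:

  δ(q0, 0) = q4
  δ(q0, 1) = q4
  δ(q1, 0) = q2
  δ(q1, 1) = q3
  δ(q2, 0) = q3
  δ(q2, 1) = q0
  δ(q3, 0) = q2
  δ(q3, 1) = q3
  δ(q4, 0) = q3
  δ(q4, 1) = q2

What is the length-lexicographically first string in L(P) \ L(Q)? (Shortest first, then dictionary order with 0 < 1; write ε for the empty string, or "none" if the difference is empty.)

The string 0 is accepted by P but not by Q.
No shorter string lies in the difference, and 0 is the lexicographically first length-1 string in L(P) \ L(Q).

0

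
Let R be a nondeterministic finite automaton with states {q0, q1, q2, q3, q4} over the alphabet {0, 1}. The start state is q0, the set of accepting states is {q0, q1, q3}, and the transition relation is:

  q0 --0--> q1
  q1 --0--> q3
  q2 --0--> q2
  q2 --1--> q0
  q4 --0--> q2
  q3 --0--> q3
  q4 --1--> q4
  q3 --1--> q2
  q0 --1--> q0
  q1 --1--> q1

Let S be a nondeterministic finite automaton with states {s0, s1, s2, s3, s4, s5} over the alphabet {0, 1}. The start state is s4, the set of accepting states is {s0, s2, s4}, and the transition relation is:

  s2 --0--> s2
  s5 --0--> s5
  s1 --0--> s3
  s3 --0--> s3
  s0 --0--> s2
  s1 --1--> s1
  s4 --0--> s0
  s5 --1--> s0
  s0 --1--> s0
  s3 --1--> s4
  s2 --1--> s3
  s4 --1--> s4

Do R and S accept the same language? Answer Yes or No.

Exploring the product automaton R × S from the start pair (q0, s4), following both machines on each input symbol, reaches 4 state pairs: (q0, s4), (q1, s0), (q3, s2), (q2, s3).
R accepts in {q0, q1, q3} and S accepts in {s0, s2, s4}. In every reachable pair the two components are either both accepting — (q0, s4), (q1, s0), (q3, s2) — or both non-accepting, so no string is accepted by exactly one of the machines: L(R) \ L(S) and L(S) \ L(R) are both empty.
Hence every string is accepted by R iff it is accepted by S, and the two languages coincide.

Yes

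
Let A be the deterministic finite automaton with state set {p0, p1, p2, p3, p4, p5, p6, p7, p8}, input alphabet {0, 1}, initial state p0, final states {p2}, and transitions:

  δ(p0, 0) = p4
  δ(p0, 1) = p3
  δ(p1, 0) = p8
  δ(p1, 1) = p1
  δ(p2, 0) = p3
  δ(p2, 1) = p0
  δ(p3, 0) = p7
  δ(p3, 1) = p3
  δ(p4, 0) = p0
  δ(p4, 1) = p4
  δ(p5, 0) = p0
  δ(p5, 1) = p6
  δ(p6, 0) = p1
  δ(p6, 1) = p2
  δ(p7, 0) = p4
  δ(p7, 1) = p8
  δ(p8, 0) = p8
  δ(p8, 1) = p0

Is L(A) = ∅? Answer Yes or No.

Yes

The states reachable from the start state are {p0, p3, p4, p7, p8}.
None of the accepting states {p2} is reachable, so no string is accepted and L(A) = ∅.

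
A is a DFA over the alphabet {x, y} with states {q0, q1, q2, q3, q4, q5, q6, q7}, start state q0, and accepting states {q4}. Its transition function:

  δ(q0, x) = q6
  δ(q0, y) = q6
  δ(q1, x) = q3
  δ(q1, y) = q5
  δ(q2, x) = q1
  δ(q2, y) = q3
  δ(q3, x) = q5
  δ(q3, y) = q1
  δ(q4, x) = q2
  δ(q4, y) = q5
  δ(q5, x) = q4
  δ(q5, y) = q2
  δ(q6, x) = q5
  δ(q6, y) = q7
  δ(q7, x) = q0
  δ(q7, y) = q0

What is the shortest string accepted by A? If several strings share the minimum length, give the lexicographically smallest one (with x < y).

xxx

A breadth-first search from q0 reaches an accepting state first via the path q0 → q6 → q5 → q4 on input xxx.
No string of length < 3 is accepted (BFS exhausts all shorter strings without reaching an accepting state), and xxx is the lexicographically least accepting string of length 3.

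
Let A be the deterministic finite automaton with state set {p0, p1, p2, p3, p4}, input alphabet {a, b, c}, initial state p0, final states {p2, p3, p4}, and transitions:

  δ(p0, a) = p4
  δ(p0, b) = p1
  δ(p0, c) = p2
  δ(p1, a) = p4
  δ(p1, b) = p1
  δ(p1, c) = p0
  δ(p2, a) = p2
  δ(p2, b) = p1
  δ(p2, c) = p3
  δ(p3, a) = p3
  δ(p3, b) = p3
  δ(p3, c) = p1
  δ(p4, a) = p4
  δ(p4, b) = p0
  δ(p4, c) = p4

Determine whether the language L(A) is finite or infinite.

infinite

State p0 is reachable from the start and can reach an accepting state, and it lies on the cycle p0 → p1 → p0.
Traversing that cycle any number of times yields accepted strings of unbounded length, so the language is infinite.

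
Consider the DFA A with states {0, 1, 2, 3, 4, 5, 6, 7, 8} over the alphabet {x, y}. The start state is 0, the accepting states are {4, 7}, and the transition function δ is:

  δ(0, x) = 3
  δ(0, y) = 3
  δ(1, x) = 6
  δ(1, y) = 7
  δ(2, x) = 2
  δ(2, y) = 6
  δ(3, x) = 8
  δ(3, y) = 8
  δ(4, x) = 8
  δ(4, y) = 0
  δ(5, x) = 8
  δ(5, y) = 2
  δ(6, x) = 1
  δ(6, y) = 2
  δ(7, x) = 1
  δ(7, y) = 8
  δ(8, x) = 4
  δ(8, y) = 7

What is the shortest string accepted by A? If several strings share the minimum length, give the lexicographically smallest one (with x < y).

A breadth-first search from 0 reaches an accepting state first via the path 0 → 3 → 8 → 4 on input xxx.
No string of length < 3 is accepted (BFS exhausts all shorter strings without reaching an accepting state), and xxx is the lexicographically least accepting string of length 3.

xxx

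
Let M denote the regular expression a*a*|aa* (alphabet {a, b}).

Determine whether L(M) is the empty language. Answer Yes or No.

No

The empty string ε matches the expression, so it belongs to L(M).
Since L(M) contains at least one string, it is not empty.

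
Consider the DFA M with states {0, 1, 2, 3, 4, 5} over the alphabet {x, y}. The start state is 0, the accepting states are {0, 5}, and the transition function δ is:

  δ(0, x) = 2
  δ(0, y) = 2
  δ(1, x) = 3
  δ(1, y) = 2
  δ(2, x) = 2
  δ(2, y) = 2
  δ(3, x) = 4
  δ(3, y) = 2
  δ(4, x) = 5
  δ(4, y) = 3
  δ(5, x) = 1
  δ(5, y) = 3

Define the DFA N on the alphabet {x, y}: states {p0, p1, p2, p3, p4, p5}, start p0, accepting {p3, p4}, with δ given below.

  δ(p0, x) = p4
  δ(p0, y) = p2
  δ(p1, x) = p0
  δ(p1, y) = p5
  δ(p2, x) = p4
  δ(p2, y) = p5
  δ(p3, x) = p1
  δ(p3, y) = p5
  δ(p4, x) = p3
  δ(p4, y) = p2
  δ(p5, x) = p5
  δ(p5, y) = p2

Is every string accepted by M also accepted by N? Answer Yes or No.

The empty string ε is in L(M) but not in L(N).
So L(M) ⊄ L(N).

No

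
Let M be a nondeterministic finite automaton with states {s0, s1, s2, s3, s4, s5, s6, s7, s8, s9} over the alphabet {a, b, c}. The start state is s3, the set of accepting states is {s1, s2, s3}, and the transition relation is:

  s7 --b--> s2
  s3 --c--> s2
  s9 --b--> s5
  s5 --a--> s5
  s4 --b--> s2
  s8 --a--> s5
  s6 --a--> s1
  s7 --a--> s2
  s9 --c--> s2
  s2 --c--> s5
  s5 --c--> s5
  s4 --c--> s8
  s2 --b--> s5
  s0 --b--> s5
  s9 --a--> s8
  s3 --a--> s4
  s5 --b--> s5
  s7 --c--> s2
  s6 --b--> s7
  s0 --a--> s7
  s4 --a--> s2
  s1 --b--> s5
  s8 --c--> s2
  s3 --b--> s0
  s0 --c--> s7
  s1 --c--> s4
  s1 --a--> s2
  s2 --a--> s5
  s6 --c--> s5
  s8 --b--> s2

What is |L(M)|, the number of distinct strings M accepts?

The useful subgraph on states {s0, s2, s3, s4, s7, s8} is acyclic, so L(M) is finite; the longest accepting path visits 4 useful states, giving maximum string length 3.
Counting accepting paths from s3 by length: 1 of length 0, 1 of length 1, 2 of length 2, 8 of length 3. Total 12.

12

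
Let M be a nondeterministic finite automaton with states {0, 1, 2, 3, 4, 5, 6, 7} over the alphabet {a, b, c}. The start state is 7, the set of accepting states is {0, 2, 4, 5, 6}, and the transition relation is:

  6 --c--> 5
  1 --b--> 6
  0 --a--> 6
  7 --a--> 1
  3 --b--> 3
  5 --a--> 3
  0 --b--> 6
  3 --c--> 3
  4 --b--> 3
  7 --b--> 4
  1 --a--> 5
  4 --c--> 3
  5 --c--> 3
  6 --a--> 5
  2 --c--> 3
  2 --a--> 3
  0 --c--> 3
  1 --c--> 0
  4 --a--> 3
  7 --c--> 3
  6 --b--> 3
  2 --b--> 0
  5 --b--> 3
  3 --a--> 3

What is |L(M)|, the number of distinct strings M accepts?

The useful subgraph on states {0, 1, 4, 5, 6, 7} is acyclic, so L(M) is finite; the longest accepting path visits 5 useful states, giving maximum string length 4.
Counting accepting paths from 7 by length: 1 of length 1, 3 of length 2, 4 of length 3, 4 of length 4. Total 12.

12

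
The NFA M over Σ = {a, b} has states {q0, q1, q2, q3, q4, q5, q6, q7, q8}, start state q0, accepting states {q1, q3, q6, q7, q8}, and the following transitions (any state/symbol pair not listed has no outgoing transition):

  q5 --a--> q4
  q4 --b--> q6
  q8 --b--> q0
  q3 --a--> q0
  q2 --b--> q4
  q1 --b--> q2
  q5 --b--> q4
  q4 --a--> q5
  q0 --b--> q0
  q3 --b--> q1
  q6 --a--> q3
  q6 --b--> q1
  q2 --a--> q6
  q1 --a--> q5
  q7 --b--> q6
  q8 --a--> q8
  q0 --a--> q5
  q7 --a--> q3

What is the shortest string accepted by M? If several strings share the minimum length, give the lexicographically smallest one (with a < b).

aab

A breadth-first search from q0 reaches an accepting state first via the path q0 → q5 → q4 → q6 on input aab.
No string of length < 3 is accepted (BFS exhausts all shorter strings without reaching an accepting state), and aab is the lexicographically least accepting string of length 3.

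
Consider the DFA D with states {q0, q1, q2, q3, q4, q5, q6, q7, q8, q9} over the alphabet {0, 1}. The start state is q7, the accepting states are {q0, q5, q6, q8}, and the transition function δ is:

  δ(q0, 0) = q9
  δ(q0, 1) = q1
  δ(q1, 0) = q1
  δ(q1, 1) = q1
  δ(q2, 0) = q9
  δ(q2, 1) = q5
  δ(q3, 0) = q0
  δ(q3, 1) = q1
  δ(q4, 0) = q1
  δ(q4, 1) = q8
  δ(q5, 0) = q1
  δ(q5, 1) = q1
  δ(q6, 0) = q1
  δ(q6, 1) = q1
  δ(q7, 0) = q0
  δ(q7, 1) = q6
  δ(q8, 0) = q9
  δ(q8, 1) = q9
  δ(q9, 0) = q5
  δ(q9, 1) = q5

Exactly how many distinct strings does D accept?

The useful subgraph on states {q0, q5, q6, q7, q9} is acyclic, so L(D) is finite; the longest accepting path visits 4 useful states, giving maximum string length 3.
Counting accepting paths from q7 by length: 2 of length 1, 2 of length 3. Total 4.

4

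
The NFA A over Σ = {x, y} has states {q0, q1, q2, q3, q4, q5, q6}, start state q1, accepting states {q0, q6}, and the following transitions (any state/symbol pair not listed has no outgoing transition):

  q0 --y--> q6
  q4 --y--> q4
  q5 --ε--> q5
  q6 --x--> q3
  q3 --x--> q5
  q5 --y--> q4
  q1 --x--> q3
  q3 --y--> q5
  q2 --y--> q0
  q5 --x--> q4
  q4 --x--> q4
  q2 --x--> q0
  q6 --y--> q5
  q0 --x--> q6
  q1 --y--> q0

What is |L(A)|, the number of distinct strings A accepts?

3

The useful subgraph on states {q0, q1, q6} is acyclic, so L(A) is finite; the longest accepting path visits 3 useful states, giving maximum string length 2.
Counting accepting paths from q1 by length: 1 of length 1, 2 of length 2. Total 3.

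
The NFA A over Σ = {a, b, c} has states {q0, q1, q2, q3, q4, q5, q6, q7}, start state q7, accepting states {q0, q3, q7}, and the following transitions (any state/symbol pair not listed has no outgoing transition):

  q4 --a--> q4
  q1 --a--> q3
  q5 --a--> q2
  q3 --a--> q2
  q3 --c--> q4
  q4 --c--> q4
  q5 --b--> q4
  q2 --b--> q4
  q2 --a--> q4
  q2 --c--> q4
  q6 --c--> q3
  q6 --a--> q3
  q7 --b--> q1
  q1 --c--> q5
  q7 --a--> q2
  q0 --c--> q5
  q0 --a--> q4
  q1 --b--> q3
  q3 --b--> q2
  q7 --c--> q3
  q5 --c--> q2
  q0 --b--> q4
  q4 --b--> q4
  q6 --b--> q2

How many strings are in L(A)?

The useful subgraph on states {q1, q3, q7} is acyclic, so L(A) is finite; the longest accepting path visits 3 useful states, giving maximum string length 2.
Counting accepting paths from q7 by length: 1 of length 0, 1 of length 1, 2 of length 2. Total 4.

4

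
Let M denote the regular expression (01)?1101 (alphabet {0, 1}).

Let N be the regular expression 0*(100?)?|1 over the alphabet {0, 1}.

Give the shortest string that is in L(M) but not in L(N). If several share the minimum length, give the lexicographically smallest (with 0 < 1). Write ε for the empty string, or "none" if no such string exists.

The string 1101 is accepted by M but not by N.
No shorter string lies in the difference, and 1101 is the lexicographically first length-4 string in L(M) \ L(N).

1101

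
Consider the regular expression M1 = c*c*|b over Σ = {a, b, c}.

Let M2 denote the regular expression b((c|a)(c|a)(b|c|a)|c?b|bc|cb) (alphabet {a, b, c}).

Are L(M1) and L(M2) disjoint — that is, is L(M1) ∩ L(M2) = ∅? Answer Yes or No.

Yes

Converting the expression M1 to a DFA (subset construction, then merging equivalent states) gives the minimal DFA with states {r0, r1, r2, r3}, start state r0, accepting states {r0, r2, r3} and transitions r0: a→r1, b→r2, c→r3; r1: a→r1, b→r1, c→r1; r2: a→r1, b→r1, c→r1; r3: a→r1, b→r1, c→r3.
Converting the expression M2 to a DFA (subset construction, then merging equivalent states) gives the minimal DFA with states {t0, t1, t2, t3, t4, t5, t6, t7}, start state t0, accepting states {t4, t7} and transitions t0: a→t1, b→t2, c→t1; t1: a→t1, b→t1, c→t1; t2: a→t3, b→t4, c→t5; t3: a→t6, b→t1, c→t6; t4: a→t1, b→t1, c→t7; t5: a→t6, b→t7, c→t6; t6: a→t7, b→t7, c→t7; t7: a→t1, b→t1, c→t1.
Exploring the product automaton M1 × M2 from the start pair (r0, t0), following both machines on each input symbol, reaches 9 state pairs: (r0, t0), (r1, t1), (r2, t2), (r3, t1), (r1, t3), (r1, t4), (r1, t5), (r1, t6), (r1, t7).
M1 accepts in {r0, r2, r3} and M2 accepts in {t4, t7}; no reachable pair has both components accepting, so no string drives both machines to acceptance simultaneously and L(M1) ∩ L(M2) = ∅.
So no string is accepted by both, and the intersection is empty.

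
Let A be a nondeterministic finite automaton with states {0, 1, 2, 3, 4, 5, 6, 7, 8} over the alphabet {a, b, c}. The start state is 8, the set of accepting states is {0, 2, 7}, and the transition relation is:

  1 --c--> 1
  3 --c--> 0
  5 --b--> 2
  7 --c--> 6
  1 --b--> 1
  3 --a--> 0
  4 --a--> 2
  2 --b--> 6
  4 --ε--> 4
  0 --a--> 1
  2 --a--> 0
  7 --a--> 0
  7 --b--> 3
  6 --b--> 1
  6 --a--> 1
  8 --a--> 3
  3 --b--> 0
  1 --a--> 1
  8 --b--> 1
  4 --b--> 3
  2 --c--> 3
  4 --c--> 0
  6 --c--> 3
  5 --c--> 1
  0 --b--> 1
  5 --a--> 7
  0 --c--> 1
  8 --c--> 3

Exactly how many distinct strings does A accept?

The useful subgraph on states {0, 3, 8} is acyclic, so L(A) is finite; the longest accepting path visits 3 useful states, giving maximum string length 2.
Counting accepting paths from 8 by length: 6 of length 2. Total 6.

6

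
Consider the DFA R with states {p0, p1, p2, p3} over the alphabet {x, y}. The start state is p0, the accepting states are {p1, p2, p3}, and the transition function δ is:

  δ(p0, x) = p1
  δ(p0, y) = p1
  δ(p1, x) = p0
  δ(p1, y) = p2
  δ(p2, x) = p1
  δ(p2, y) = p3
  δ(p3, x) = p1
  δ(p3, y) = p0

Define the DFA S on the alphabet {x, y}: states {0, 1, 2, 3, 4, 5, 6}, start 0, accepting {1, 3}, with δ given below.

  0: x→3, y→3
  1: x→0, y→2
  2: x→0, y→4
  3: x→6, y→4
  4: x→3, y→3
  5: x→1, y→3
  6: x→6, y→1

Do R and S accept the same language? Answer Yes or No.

No

The string xy is accepted by R but rejected by S.
So L(R) ≠ L(S).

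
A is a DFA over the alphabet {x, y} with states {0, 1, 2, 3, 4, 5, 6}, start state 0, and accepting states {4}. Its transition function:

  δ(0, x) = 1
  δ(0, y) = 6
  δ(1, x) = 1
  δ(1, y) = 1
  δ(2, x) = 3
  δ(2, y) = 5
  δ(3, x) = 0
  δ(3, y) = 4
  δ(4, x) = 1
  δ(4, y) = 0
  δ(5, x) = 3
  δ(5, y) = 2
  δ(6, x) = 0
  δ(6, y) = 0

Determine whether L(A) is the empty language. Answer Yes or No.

Yes

The states reachable from the start state are {0, 1, 6}.
None of the accepting states {4} is reachable, so no string is accepted and L(A) = ∅.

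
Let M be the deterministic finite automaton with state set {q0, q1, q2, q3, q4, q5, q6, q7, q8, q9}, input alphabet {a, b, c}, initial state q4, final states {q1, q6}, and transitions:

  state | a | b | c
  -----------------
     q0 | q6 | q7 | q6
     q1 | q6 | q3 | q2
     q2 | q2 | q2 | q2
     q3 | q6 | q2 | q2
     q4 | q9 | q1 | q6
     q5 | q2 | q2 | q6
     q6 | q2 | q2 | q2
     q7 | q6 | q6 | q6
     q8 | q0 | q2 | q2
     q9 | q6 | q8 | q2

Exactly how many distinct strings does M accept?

10

The useful subgraph on states {q0, q1, q3, q4, q6, q7, q8, q9} is acyclic, so L(M) is finite; the longest accepting path visits 6 useful states, giving maximum string length 5.
Counting accepting paths from q4 by length: 2 of length 1, 2 of length 2, 1 of length 3, 2 of length 4, 3 of length 5. Total 10.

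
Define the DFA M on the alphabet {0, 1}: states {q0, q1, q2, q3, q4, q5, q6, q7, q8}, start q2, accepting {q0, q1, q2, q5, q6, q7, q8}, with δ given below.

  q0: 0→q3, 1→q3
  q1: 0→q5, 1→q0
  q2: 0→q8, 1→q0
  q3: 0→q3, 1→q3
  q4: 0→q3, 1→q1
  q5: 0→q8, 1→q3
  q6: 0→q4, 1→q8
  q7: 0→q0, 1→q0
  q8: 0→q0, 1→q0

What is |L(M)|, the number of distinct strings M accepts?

5

The useful subgraph on states {q0, q2, q8} is acyclic, so L(M) is finite; the longest accepting path visits 3 useful states, giving maximum string length 2.
Counting accepting paths from q2 by length: 1 of length 0, 2 of length 1, 2 of length 2. Total 5.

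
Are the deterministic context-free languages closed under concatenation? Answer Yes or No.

No

Take L₁ = {ε, c} (finite, hence regular and DCFL) and L₂ = {c aⁿbⁿ : n≥0} ∪ {cc aⁿb²ⁿ : n≥0} (a DCFL: the number of leading c's tells the DPDA whether to pop one stack symbol per b or per two b's). Then L₁L₂ ∩ cca⁺b* = {cc aⁿbⁿ : n≥1} ∪ {cc aⁿb²ⁿ : n≥1}. If L₁L₂ were a DCFL, so would be this intersection with a regular set, and a DPDA for it started from its configuration after reading cc would accept {aⁿbⁿ : n≥1} ∪ {aⁿb²ⁿ : n≥1}, which no deterministic PDA accepts (a DPDA for it would have a single run on aⁿb²ⁿ, accepting after the prefix aⁿbⁿ and accepting again after n more b's; an ordinary PDA that simulates it on a's and b's and, at any moment when it is accepting, may switch to reading only a fresh letter d while feeding each d to the simulation as a b, would accept aⁱbʲdᵏ (k≥1) exactly when both aⁱbʲ and aⁱbʲ⁺ᵏ are in the language, i.e. its language intersected with the regular set a*b*d⁺ would be exactly {aⁿbⁿdⁿ : n≥1} — impossible, since context-free languages are closed under intersection with regular sets and {aⁿbⁿdⁿ} is not context-free). Hence L₁L₂ is not a DCFL.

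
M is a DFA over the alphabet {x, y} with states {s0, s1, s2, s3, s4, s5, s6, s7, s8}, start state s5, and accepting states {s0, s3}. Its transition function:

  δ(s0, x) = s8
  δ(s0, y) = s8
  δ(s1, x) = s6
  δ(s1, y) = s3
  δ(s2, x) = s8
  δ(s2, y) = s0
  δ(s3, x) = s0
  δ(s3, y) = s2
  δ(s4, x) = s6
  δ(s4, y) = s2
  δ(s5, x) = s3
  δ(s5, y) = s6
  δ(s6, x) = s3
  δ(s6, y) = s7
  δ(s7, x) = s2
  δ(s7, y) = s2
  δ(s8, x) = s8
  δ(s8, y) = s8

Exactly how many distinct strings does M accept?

The useful subgraph on states {s0, s2, s3, s5, s6, s7} is acyclic, so L(M) is finite; the longest accepting path visits 5 useful states, giving maximum string length 4.
Counting accepting paths from s5 by length: 1 of length 1, 2 of length 2, 2 of length 3, 3 of length 4. Total 8.

8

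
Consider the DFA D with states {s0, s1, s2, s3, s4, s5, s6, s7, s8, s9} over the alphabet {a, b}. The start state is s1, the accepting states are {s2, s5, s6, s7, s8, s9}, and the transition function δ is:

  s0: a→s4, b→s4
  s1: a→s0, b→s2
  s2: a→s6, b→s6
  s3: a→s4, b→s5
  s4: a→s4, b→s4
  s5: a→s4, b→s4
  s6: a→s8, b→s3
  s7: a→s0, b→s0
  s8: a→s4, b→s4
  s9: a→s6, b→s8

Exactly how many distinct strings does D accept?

7

The useful subgraph on states {s1, s2, s3, s5, s6, s8} is acyclic, so L(D) is finite; the longest accepting path visits 5 useful states, giving maximum string length 4.
Counting accepting paths from s1 by length: 1 of length 1, 2 of length 2, 2 of length 3, 2 of length 4. Total 7.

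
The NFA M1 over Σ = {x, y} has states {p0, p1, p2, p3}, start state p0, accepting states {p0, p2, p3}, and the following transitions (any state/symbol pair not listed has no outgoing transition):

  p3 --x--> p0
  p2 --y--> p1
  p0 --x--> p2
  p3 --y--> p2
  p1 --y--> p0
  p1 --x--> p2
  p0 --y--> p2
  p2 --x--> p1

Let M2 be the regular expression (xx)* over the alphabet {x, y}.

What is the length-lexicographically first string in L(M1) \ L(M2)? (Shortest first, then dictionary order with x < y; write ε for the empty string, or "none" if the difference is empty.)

The string x is accepted by M1 but not by M2.
No shorter string lies in the difference, and x is the lexicographically first length-1 string in L(M1) \ L(M2).

x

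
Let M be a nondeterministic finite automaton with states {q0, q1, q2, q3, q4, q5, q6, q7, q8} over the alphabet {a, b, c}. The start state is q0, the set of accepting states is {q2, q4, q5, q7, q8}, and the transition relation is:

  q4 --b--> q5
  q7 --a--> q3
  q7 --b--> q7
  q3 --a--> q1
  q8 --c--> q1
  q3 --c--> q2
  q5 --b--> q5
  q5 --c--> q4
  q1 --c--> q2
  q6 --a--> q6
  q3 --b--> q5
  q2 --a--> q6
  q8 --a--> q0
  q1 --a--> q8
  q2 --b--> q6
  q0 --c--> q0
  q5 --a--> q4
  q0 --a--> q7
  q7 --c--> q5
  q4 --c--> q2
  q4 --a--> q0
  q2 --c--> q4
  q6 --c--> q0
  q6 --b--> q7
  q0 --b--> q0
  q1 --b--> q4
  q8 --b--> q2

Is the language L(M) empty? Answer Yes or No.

The string a is accepted: the run q0 → q7 ends in the accepting state q7.
Since at least one string is accepted, L(M) is not empty.

No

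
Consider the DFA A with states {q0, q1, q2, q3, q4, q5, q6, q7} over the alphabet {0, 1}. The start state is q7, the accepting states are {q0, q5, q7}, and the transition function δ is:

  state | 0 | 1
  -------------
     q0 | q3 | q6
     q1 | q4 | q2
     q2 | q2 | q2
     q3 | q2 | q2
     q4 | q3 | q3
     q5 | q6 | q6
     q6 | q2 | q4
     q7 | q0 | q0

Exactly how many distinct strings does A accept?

3

The useful subgraph on states {q0, q7} is acyclic, so L(A) is finite; the longest accepting path visits 2 useful states, giving maximum string length 1.
Counting accepting paths from q7 by length: 1 of length 0, 2 of length 1. Total 3.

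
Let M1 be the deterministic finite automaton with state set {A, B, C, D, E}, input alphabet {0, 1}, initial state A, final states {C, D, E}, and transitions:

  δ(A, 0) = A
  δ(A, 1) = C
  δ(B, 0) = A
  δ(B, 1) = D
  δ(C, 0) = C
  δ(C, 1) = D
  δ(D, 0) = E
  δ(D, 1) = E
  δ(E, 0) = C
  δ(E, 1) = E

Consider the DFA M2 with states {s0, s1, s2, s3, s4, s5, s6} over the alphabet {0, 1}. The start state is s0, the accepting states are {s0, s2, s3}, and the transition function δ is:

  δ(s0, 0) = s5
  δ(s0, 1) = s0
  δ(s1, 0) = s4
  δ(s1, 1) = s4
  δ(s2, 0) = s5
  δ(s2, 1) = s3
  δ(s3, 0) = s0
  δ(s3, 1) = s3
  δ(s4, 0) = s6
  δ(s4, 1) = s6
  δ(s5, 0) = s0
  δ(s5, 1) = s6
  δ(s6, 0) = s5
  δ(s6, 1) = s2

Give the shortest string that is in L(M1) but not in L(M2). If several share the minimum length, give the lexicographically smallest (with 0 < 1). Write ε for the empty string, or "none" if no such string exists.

The string 01 is accepted by M1 but not by M2.
No shorter string lies in the difference, and 01 is the lexicographically first length-2 string in L(M1) \ L(M2).

01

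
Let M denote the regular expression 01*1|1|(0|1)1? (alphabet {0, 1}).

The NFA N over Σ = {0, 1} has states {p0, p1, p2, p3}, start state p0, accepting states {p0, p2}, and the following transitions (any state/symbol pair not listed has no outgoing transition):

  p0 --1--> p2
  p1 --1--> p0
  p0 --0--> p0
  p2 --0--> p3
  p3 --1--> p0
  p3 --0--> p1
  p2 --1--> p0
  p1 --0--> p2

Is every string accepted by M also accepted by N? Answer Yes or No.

Converting the expression M to a DFA (subset construction, then merging equivalent states) gives the minimal DFA with states {m0, m1, m2, m3, m4}, start state m0, accepting states {m1, m2, m4} and transitions m0: 0→m1, 1→m2; m1: 0→m3, 1→m1; m2: 0→m3, 1→m4; m3: 0→m3, 1→m3; m4: 0→m3, 1→m3.
Exploring the product automaton M × N from the start pair (m0, p0), following both machines on each input symbol, reaches 9 state pairs: (m0, p0), (m1, p0), (m2, p2), (m3, p0), (m1, p2), (m3, p3), (m4, p0), (m3, p2), (m3, p1).
M accepts in {m1, m2, m4} and N accepts in {p0, p2}. The reachable pairs whose M-component is accepting are (m1, p0), (m2, p2), (m1, p2), (m4, p0); in each of them the N-component is accepting too, so the product for L(M) \ L(N) (M-component accepting, N-component rejecting) has no reachable accepting pair and the difference is empty.
Hence every string in L(M) is also in L(N).

Yes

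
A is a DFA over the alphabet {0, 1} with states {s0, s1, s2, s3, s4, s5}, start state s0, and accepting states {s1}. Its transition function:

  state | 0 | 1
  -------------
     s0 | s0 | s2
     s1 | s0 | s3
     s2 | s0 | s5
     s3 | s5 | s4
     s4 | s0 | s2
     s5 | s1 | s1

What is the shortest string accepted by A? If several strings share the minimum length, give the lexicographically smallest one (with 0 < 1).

110

A breadth-first search from s0 reaches an accepting state first via the path s0 → s2 → s5 → s1 on input 110.
No string of length < 3 is accepted (BFS exhausts all shorter strings without reaching an accepting state), and 110 is the lexicographically least accepting string of length 3.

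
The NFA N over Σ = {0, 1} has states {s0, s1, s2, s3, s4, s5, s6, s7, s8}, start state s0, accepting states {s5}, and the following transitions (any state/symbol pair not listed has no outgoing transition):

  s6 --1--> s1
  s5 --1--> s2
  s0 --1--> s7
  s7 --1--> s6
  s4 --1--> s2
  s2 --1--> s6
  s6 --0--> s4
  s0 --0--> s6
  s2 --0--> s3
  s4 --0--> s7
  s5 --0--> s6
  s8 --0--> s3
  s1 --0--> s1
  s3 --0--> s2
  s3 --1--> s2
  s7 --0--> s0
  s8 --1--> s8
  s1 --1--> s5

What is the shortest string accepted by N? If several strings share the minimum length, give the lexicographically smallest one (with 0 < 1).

011

A breadth-first search from s0 reaches an accepting state first via the path s0 → s6 → s1 → s5 on input 011.
No string of length < 3 is accepted (BFS exhausts all shorter strings without reaching an accepting state), and 011 is the lexicographically least accepting string of length 3.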